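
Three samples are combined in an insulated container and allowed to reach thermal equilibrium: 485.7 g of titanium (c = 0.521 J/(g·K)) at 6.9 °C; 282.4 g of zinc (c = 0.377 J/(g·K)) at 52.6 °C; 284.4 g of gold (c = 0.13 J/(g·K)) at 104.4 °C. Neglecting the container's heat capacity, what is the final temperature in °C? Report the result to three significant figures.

T_f = 28.3 °C

Σ mᵢcᵢ(T − Tᵢ) = 0  ⇒  T = Σ mᵢcᵢTᵢ / Σ mᵢcᵢ
Σ mᵢcᵢ = 485.7×0.521 + 282.4×0.377 + 284.4×0.13 = 396.4865
Σ mᵢcᵢTᵢ = 253.0497×6.9 + 106.4648×52.6 + 36.972×104.4 = 11206
T = 11206 / 396.4865 = 28.26 °C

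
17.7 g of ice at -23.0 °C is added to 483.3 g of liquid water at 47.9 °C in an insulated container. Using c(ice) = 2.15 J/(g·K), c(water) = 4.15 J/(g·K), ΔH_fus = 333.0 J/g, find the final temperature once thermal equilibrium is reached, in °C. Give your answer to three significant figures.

Heat to bring ice to 0 °C and melt it: q₁ = 17.7×2.15×23.0 + 17.7×333.0 = 6769.4 J
Heat the water can supply cooling to 0 °C: 483.3×4.15×47.9 = 96072.8 J > q₁, so all ice melts.
Energy balance: 483.3×4.15×(47.9 − T) = 6769.4 + 17.7×4.15×(T − 0)
2005.695(47.9 − T) = 6769.4 + 73.455 T
96072.8 − 6769.4 = 2079.150 T
T = 89303.4 / 2079.150 = 42.95 °C

T_f = 43.0 °C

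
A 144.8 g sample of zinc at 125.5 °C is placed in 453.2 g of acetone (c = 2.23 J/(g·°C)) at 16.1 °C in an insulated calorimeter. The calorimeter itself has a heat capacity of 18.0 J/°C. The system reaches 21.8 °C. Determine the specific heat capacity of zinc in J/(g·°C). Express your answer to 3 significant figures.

q_gained = (453.2 × 2.23 + 18.0) × (21.8 − 16.1) = 5863 J
q_lost = 144.8 × c × (125.5 − 21.8) = 15015.76 c
Set equal: c = 5863 / 15015.76 = 0.390 J/(g·°C)

c = 0.390 J/(g·°C)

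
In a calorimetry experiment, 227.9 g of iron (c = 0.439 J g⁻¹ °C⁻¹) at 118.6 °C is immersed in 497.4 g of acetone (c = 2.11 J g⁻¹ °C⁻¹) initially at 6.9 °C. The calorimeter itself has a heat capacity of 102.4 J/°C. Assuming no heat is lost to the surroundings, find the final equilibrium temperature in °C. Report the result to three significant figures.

Heat lost by iron = heat gained by acetone + calorimeter.
(227.9)(0.439)(118.6 − T) = [(497.4)(2.11) + 102.4](T − 6.9)
100.0481 (118.6 − T) = 1151.914 (T − 6.9)
11866 − 100.0481 T = 1151.914 T − 7948.2
19814.2 = 1251.9621 T
T = 15.83 °C

T_f = 15.8 °C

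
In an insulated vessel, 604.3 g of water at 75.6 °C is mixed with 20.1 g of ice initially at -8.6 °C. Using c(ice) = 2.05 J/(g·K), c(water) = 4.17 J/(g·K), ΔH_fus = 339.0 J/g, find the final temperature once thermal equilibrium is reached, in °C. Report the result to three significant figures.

Heat to bring ice to 0 °C and melt it: q₁ = 20.1×2.05×8.6 + 20.1×339.0 = 7168.3 J
Heat the water can supply cooling to 0 °C: 604.3×4.17×75.6 = 190507 J > q₁, so all ice melts.
Energy balance: 604.3×4.17×(75.6 − T) = 7168.3 + 20.1×4.17×(T − 0)
2519.931(75.6 − T) = 7168.3 + 83.817 T
190507 − 7168.3 = 2603.748 T
T = 183338.7 / 2603.748 = 70.41 °C

T_f = 70.4 °C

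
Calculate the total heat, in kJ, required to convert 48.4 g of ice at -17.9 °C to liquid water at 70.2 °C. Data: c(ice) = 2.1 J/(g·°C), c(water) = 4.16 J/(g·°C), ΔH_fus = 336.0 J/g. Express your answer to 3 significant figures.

q = 32.2 kJ

q1 (heat ice -17.9→0.0 °C): 48.4 × 2.1 × 17.9 = 1819 J
q2 (melt at 0 °C): 48.4 × 336.0 = 16262 J
q3 (heat water 0.0→70.2 °C): 48.4 × 4.16 × 70.2 = 14134 J
Total: 1819 + 16262 + 14134 = 32215 J = 32.2 kJ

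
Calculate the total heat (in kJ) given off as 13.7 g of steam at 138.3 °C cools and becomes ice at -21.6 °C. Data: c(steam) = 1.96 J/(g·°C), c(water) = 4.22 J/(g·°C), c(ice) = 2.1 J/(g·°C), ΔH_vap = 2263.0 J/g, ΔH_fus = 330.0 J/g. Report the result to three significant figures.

q = 43.0 kJ

q1 (cool steam 138.3→100 °C): 13.7 × 1.96 × 38.3 = 1028 J
q2 (condense at 100 °C): 13.7 × 2263.0 = 31003 J
q3 (cool water 100→0 °C): 13.7 × 4.22 × 100.0 = 5781 J
q4 (freeze at 0 °C): 13.7 × 330.0 = 4521 J
q5 (cool ice 0→-21.6 °C): 13.7 × 2.1 × 21.6 = 621 J
Total: 1028 + 31003 + 5781 + 4521 + 621 = 42954 J = 43.0 kJ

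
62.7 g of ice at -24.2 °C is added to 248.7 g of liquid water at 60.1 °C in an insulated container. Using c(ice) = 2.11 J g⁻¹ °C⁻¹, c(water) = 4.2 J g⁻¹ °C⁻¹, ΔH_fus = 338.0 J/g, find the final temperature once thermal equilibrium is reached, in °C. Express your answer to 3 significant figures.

T_f = 29.3 °C

Heat to bring ice to 0 °C and melt it: q₁ = 62.7×2.11×24.2 + 62.7×338.0 = 24394 J
Heat the water can supply cooling to 0 °C: 248.7×4.2×60.1 = 62776.9 J > q₁, so all ice melts.
Energy balance: 248.7×4.2×(60.1 − T) = 24394 + 62.7×4.2×(T − 0)
1044.54(60.1 − T) = 24394 + 263.34 T
62776.9 − 24394 = 1307.88 T
T = 38382.9 / 1307.88 = 29.347 °C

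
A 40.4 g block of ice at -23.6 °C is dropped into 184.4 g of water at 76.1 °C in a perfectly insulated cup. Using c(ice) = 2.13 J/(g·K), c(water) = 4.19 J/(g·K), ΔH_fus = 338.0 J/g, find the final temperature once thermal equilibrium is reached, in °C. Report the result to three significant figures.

T_f = 45.8 °C

Heat to bring ice to 0 °C and melt it: q₁ = 40.4×2.13×23.6 + 40.4×338.0 = 15686 J
Heat the water can supply cooling to 0 °C: 184.4×4.19×76.1 = 58797.6 J > q₁, so all ice melts.
Energy balance: 184.4×4.19×(76.1 − T) = 15686 + 40.4×4.19×(T − 0)
772.636(76.1 − T) = 15686 + 169.276 T
58797.6 − 15686 = 941.912 T
T = 43111.6 / 941.912 = 45.77 °C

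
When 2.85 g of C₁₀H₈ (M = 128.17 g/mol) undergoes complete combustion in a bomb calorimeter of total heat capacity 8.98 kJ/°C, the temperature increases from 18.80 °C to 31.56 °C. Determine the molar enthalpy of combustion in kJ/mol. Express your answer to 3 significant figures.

ΔH = -5150 kJ/mol

ΔT = 31.56 − 18.80 = 12.76 °C
q_cal = C_cal × ΔT = 8.98 × 12.76 = 114.5848 kJ
n = 2.85 / 128.17 = 0.02224 mol
q_rxn = −q_cal = -114.5848 kJ
ΔH = -114.5848 / 0.02224 = -5152 kJ/mol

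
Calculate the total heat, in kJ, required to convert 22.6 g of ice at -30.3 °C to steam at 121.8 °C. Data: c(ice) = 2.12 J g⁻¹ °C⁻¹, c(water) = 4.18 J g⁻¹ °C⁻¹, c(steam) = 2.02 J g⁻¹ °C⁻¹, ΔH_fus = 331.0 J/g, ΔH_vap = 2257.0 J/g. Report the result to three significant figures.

q1 (heat ice -30.3→0.0 °C): 22.6 × 2.12 × 30.3 = 1452 J
q2 (melt at 0 °C): 22.6 × 331.0 = 7481 J
q3 (heat water 0.0→100.0 °C): 22.6 × 4.18 × 100.0 = 9447 J
q4 (vaporize at 100 °C): 22.6 × 2257.0 = 51008 J
q5 (heat steam 100.0→121.8 °C): 22.6 × 2.02 × 21.8 = 995 J
Total: 1452 + 7481 + 9447 + 51008 + 995 = 70383 J = 70.4 kJ

q = 70.4 kJ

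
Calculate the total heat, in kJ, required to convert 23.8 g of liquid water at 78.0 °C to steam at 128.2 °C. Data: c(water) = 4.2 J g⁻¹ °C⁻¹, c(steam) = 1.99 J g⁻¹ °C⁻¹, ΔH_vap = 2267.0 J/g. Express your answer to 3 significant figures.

q1 (heat water 78.0→100.0 °C): 23.8 × 4.2 × 22.0 = 2199 J
q2 (vaporize at 100 °C): 23.8 × 2267.0 = 53955 J
q3 (heat steam 100.0→128.2 °C): 23.8 × 1.99 × 28.2 = 1336 J
Total: 2199 + 53955 + 1336 = 57490 J = 57.5 kJ

q = 57.5 kJ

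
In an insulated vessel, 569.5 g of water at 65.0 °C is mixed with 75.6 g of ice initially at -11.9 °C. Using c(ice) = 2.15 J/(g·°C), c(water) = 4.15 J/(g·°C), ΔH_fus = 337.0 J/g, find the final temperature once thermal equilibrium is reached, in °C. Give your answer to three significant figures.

T_f = 47.1 °C

Heat to bring ice to 0 °C and melt it: q₁ = 75.6×2.15×11.9 + 75.6×337.0 = 27411 J
Heat the water can supply cooling to 0 °C: 569.5×4.15×65.0 = 153623 J > q₁, so all ice melts.
Energy balance: 569.5×4.15×(65.0 − T) = 27411 + 75.6×4.15×(T − 0)
2363.425(65.0 − T) = 27411 + 313.74 T
153623 − 27411 = 2677.165 T
T = 126212 / 2677.165 = 47.14 °C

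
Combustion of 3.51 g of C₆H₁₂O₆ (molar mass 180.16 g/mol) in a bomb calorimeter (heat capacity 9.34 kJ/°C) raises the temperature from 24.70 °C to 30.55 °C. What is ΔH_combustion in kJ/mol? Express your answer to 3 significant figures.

ΔH = -2800 kJ/mol

ΔT = 30.55 − 24.70 = 5.85 °C
q_cal = C_cal × ΔT = 9.34 × 5.85 = 54.639 kJ
n = 3.51 / 180.16 = 0.01948 mol
q_rxn = −q_cal = -54.639 kJ
ΔH = -54.639 / 0.01948 = -2804.9 kJ/mol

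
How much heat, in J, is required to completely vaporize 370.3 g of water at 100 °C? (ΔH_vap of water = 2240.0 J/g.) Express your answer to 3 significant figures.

q = m × ΔH_vap = 370.3 × 2240.0 = 829470 J

q = 829000 J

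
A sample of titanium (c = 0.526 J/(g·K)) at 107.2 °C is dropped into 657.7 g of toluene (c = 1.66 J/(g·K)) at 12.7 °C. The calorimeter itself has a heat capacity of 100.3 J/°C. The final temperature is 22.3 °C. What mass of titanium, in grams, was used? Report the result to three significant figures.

q_gained = (657.7 × 1.66 + 100.3) × (22.3 − 12.7) = 11440 J
q_lost = m × 0.526 × (107.2 − 22.3) = 44.6574 m
m = 11440 / 44.6574 = 256 g

m = 256 g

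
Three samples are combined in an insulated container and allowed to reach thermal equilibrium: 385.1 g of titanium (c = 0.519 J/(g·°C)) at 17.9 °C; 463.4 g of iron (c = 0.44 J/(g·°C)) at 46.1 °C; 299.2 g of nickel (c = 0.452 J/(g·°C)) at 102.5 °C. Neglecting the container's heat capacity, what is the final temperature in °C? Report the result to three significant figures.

T_f = 49.8 °C

Σ mᵢcᵢ(T − Tᵢ) = 0  ⇒  T = Σ mᵢcᵢTᵢ / Σ mᵢcᵢ
Σ mᵢcᵢ = 385.1×0.519 + 463.4×0.44 + 299.2×0.452 = 539.0013
Σ mᵢcᵢTᵢ = 199.8669×17.9 + 203.896×46.1 + 135.2384×102.5 = 26839
T = 26839 / 539.0013 = 49.79 °C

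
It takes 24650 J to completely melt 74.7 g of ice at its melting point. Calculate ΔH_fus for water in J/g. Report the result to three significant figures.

ΔH_fus = 330 J/g

ΔH_fus = q / m = 24650 / 74.7 = 330 J/g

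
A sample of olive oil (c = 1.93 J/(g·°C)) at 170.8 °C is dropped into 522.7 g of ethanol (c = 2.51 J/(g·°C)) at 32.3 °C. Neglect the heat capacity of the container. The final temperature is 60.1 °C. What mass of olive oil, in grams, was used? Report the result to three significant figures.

m = 171 g

q_gained = (522.7 × 2.51) × (60.1 − 32.3) = 36470 J
q_lost = m × 1.93 × (170.8 − 60.1) = 213.651 m
m = 36470 / 213.651 = 171 g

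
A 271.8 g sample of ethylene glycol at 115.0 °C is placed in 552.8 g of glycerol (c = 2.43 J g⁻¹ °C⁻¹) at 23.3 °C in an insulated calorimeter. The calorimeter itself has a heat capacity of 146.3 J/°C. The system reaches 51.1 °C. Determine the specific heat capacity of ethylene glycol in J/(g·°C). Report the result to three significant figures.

q_gained = (552.8 × 2.43 + 146.3) × (51.1 − 23.3) = 41410 J
q_lost = 271.8 × c × (115.0 − 51.1) = 17368.02 c
Set equal: c = 41410 / 17368.02 = 2.38 J/(g·°C)

c = 2.38 J/(g·°C)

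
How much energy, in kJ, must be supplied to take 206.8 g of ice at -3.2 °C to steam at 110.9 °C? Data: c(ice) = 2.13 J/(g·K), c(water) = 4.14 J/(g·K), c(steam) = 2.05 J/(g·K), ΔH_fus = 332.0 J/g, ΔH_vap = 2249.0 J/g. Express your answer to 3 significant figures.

q1 (heat ice -3.2→0.0 °C): 206.8 × 2.13 × 3.2 = 1410 J
q2 (melt at 0 °C): 206.8 × 332.0 = 68658 J
q3 (heat water 0.0→100.0 °C): 206.8 × 4.14 × 100.0 = 85615 J
q4 (vaporize at 100 °C): 206.8 × 2249.0 = 465093 J
q5 (heat steam 100.0→110.9 °C): 206.8 × 2.05 × 10.9 = 4621 J
Total: 1410 + 68658 + 85615 + 465093 + 4621 = 625397 J = 625 kJ

q = 625 kJ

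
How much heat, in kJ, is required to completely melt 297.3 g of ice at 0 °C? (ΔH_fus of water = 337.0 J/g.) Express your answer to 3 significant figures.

q = m × ΔH_fus = 297.3 × 337.0 = 100200 J = 100 kJ

q = 100 kJ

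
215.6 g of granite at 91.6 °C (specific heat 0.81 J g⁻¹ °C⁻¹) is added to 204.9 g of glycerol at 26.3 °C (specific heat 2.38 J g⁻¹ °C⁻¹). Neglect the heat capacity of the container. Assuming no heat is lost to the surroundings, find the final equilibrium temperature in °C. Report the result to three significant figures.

T_f = 43.5 °C

Heat lost by granite = heat gained by glycerol.
(215.6)(0.81)(91.6 − T) = (204.9)(2.38)(T − 26.3)
174.636 (91.6 − T) = 487.662 (T − 26.3)
15997 − 174.636 T = 487.662 T − 12826
28823 = 662.298 T
T = 43.52 °C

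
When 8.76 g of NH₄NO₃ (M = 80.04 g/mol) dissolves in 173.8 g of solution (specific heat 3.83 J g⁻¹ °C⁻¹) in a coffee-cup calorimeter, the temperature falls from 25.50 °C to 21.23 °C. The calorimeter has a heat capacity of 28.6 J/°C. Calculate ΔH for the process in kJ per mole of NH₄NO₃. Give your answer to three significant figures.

|ΔT| = |21.23 − 25.50| = 4.27 °C
|q_surr| = (173.8 × 3.83 + 28.6) × 4.27 = 694.254 × 4.27 = 2964 J
n(NH₄NO₃) = 8.76 / 80.04 = 0.1094 mol
Temperature fell, so q_rxn = +|q_surr| = 2.964 kJ
ΔH = q_rxn / n = 27.09 kJ/mol

ΔH = 27.1 kJ/mol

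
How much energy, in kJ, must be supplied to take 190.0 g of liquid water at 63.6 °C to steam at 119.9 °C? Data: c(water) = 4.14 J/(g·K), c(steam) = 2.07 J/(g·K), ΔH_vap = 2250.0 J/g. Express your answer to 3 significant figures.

q1 (heat water 63.6→100.0 °C): 190.0 × 4.14 × 36.4 = 28632 J
q2 (vaporize at 100 °C): 190.0 × 2250.0 = 427500 J
q3 (heat steam 100.0→119.9 °C): 190.0 × 2.07 × 19.9 = 7827 J
Total: 28632 + 427500 + 7827 = 463959 J = 464 kJ

q = 464 kJ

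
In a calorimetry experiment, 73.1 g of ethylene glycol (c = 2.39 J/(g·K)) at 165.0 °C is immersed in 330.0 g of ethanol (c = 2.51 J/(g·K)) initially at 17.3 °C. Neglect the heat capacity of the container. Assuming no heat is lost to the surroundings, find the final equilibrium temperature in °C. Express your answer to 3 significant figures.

T_f = 43.0 °C

Heat lost by ethylene glycol = heat gained by ethanol.
(73.1)(2.39)(165.0 − T) = (330.0)(2.51)(T − 17.3)
174.709 (165.0 − T) = 828.3 (T − 17.3)
28827 − 174.709 T = 828.3 T − 14330
43157 = 1003.009 T
T = 43.03 °C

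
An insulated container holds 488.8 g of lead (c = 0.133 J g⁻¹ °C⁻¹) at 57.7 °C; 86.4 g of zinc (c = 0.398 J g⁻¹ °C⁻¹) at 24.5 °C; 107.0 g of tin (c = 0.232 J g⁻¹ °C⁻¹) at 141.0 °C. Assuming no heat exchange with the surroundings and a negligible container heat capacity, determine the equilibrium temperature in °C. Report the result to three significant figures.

T_f = 65.2 °C

Σ mᵢcᵢ(T − Tᵢ) = 0  ⇒  T = Σ mᵢcᵢTᵢ / Σ mᵢcᵢ
Σ mᵢcᵢ = 488.8×0.133 + 86.4×0.398 + 107.0×0.232 = 124.2216
Σ mᵢcᵢTᵢ = 65.0104×57.7 + 34.3872×24.5 + 24.824×141.0 = 8093.8
T = 8093.8 / 124.2216 = 65.16 °C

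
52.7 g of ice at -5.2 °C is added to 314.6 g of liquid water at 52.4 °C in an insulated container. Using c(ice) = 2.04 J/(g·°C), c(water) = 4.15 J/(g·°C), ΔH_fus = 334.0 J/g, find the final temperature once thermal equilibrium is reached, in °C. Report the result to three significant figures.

T_f = 33.0 °C

Heat to bring ice to 0 °C and melt it: q₁ = 52.7×2.04×5.2 + 52.7×334.0 = 18161 J
Heat the water can supply cooling to 0 °C: 314.6×4.15×52.4 = 68412.9 J > q₁, so all ice melts.
Energy balance: 314.6×4.15×(52.4 − T) = 18161 + 52.7×4.15×(T − 0)
1305.59(52.4 − T) = 18161 + 218.705 T
68412.9 − 18161 = 1524.295 T
T = 50251.9 / 1524.295 = 32.97 °C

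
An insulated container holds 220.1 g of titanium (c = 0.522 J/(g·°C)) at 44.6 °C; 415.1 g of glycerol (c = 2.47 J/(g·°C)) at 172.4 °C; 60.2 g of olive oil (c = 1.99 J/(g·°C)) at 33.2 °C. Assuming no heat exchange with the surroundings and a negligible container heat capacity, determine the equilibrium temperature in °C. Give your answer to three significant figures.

Σ mᵢcᵢ(T − Tᵢ) = 0  ⇒  T = Σ mᵢcᵢTᵢ / Σ mᵢcᵢ
Σ mᵢcᵢ = 220.1×0.522 + 415.1×2.47 + 60.2×1.99 = 1259.9872
Σ mᵢcᵢTᵢ = 114.8922×44.6 + 1025.297×172.4 + 119.798×33.2 = 185860
T = 185860 / 1259.9872 = 147.5 °C

T_f = 148 °C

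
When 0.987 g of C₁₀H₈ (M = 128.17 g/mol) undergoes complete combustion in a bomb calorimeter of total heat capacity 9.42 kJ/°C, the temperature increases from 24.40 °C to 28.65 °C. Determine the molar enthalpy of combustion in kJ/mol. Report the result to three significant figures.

ΔT = 28.65 − 24.40 = 4.25 °C
q_cal = C_cal × ΔT = 9.42 × 4.25 = 40.035 kJ
n = 0.987 / 128.17 = 0.007701 mol
q_rxn = −q_cal = -40.035 kJ
ΔH = -40.035 / 0.007701 = -5199 kJ/mol

ΔH = -5200 kJ/mol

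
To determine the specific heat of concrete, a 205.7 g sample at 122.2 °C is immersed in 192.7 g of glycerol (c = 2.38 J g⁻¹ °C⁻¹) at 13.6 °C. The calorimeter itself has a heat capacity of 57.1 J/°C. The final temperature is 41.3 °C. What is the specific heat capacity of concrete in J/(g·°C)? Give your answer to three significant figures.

q_gained = (192.7 × 2.38 + 57.1) × (41.3 − 13.6) = 14286 J
q_lost = 205.7 × c × (122.2 − 41.3) = 16641.13 c
Set equal: c = 14286 / 16641.13 = 0.858 J/(g·°C)

c = 0.858 J/(g·°C)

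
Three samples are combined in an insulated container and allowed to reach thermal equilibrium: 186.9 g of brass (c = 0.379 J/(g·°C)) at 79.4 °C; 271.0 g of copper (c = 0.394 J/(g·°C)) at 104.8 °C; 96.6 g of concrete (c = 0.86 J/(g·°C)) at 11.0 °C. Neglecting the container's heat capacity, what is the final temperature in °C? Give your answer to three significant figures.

T_f = 68.0 °C

Σ mᵢcᵢ(T − Tᵢ) = 0  ⇒  T = Σ mᵢcᵢTᵢ / Σ mᵢcᵢ
Σ mᵢcᵢ = 186.9×0.379 + 271.0×0.394 + 96.6×0.86 = 260.6851
Σ mᵢcᵢTᵢ = 70.8351×79.4 + 106.774×104.8 + 83.076×11.0 = 17728
T = 17728 / 260.6851 = 68.01 °C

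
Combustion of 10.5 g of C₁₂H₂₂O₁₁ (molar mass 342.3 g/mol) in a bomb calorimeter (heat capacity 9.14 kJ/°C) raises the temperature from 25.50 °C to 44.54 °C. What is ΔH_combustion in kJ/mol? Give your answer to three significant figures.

ΔH = -5670 kJ/mol

ΔT = 44.54 − 25.50 = 19.04 °C
q_cal = C_cal × ΔT = 9.14 × 19.04 = 174.0256 kJ
n = 10.5 / 342.3 = 0.03067 mol
q_rxn = −q_cal = -174.0256 kJ
ΔH = -174.0256 / 0.03067 = -5674 kJ/mol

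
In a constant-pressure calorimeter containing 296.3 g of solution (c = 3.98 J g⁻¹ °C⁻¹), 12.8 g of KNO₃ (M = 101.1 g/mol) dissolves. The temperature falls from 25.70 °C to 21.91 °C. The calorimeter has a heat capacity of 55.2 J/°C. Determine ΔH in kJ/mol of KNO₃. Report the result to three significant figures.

|ΔT| = |21.91 − 25.70| = 3.79 °C
|q_surr| = (296.3 × 3.98 + 55.2) × 3.79 = 1234.474 × 3.79 = 4679 J
n(KNO₃) = 12.8 / 101.1 = 0.1266 mol
Temperature fell, so q_rxn = +|q_surr| = 4.679 kJ
ΔH = q_rxn / n = 36.96 kJ/mol

ΔH = 37.0 kJ/mol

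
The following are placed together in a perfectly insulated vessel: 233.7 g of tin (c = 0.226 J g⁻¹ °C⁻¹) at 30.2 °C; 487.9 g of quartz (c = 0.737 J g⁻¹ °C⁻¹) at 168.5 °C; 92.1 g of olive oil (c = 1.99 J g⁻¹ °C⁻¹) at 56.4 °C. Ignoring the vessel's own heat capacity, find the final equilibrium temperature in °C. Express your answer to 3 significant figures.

Σ mᵢcᵢ(T − Tᵢ) = 0  ⇒  T = Σ mᵢcᵢTᵢ / Σ mᵢcᵢ
Σ mᵢcᵢ = 233.7×0.226 + 487.9×0.737 + 92.1×1.99 = 595.6775
Σ mᵢcᵢTᵢ = 52.8162×30.2 + 359.5823×168.5 + 183.279×56.4 = 72522
T = 72522 / 595.6775 = 121.7 °C

T_f = 122 °C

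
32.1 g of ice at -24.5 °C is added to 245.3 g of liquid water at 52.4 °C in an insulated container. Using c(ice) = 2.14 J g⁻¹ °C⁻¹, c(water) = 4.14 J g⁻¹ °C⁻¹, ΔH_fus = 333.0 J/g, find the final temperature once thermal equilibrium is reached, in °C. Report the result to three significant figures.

T_f = 35.6 °C

Heat to bring ice to 0 °C and melt it: q₁ = 32.1×2.14×24.5 + 32.1×333.0 = 12372 J
Heat the water can supply cooling to 0 °C: 245.3×4.14×52.4 = 53214.4 J > q₁, so all ice melts.
Energy balance: 245.3×4.14×(52.4 − T) = 12372 + 32.1×4.14×(T − 0)
1015.542(52.4 − T) = 12372 + 132.894 T
53214.4 − 12372 = 1148.436 T
T = 40842.4 / 1148.436 = 35.56 °C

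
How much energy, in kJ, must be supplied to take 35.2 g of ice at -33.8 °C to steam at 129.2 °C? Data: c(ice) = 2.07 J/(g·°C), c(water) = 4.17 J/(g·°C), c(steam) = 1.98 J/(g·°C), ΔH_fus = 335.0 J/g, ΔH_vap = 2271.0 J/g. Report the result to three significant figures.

q1 (heat ice -33.8→0.0 °C): 35.2 × 2.07 × 33.8 = 2463 J
q2 (melt at 0 °C): 35.2 × 335.0 = 11792 J
q3 (heat water 0.0→100.0 °C): 35.2 × 4.17 × 100.0 = 14678 J
q4 (vaporize at 100 °C): 35.2 × 2271.0 = 79939 J
q5 (heat steam 100.0→129.2 °C): 35.2 × 1.98 × 29.2 = 2035 J
Total: 2463 + 11792 + 14678 + 79939 + 2035 = 110907 J = 111 kJ

q = 111 kJ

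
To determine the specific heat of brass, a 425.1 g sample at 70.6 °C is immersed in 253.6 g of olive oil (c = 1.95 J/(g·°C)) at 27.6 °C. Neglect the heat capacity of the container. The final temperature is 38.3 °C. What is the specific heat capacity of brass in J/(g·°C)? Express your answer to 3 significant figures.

q_gained = (253.6 × 1.95) × (38.3 − 27.6) = 5291 J
q_lost = 425.1 × c × (70.6 − 38.3) = 13730.73 c
Set equal: c = 5291 / 13730.73 = 0.385 J/(g·°C)

c = 0.385 J/(g·°C)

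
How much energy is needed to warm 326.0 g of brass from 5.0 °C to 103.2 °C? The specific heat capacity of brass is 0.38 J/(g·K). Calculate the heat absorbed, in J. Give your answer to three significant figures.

q = m c ΔT = 326.0 × 0.38 × (103.2 − 5.0)
q = 326.0 × 0.38 × 98.2 = 12170 J

q = 12200 J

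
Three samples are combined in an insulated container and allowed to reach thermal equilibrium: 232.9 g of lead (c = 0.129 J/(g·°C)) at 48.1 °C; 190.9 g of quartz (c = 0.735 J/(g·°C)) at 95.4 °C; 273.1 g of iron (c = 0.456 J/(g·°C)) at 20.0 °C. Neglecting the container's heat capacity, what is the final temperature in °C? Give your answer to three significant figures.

T_f = 58.7 °C

Σ mᵢcᵢ(T − Tᵢ) = 0  ⇒  T = Σ mᵢcᵢTᵢ / Σ mᵢcᵢ
Σ mᵢcᵢ = 232.9×0.129 + 190.9×0.735 + 273.1×0.456 = 294.8892
Σ mᵢcᵢTᵢ = 30.0441×48.1 + 140.3115×95.4 + 124.5336×20.0 = 17322
T = 17322 / 294.8892 = 58.74 °C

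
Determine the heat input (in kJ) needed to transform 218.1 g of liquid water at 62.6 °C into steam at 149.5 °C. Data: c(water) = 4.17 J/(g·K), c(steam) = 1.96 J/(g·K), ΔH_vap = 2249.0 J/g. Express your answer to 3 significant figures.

q = 546 kJ

q1 (heat water 62.6→100.0 °C): 218.1 × 4.17 × 37.4 = 34014 J
q2 (vaporize at 100 °C): 218.1 × 2249.0 = 490507 J
q3 (heat steam 100.0→149.5 °C): 218.1 × 1.96 × 49.5 = 21160 J
Total: 34014 + 490507 + 21160 = 545681 J = 546 kJ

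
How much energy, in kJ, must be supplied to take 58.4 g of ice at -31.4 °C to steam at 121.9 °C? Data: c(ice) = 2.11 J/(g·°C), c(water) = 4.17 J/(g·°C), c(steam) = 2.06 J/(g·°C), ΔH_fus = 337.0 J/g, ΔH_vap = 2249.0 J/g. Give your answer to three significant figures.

q1 (heat ice -31.4→0.0 °C): 58.4 × 2.11 × 31.4 = 3869 J
q2 (melt at 0 °C): 58.4 × 337.0 = 19681 J
q3 (heat water 0.0→100.0 °C): 58.4 × 4.17 × 100.0 = 24353 J
q4 (vaporize at 100 °C): 58.4 × 2249.0 = 131342 J
q5 (heat steam 100.0→121.9 °C): 58.4 × 2.06 × 21.9 = 2635 J
Total: 3869 + 19681 + 24353 + 131342 + 2635 = 181880 J = 182 kJ

q = 182 kJ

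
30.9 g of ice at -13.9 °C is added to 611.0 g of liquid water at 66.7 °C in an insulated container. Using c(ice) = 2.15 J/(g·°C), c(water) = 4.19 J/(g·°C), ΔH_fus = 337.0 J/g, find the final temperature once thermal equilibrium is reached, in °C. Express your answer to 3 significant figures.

T_f = 59.3 °C

Heat to bring ice to 0 °C and melt it: q₁ = 30.9×2.15×13.9 + 30.9×337.0 = 11337 J
Heat the water can supply cooling to 0 °C: 611.0×4.19×66.7 = 170758 J > q₁, so all ice melts.
Energy balance: 611.0×4.19×(66.7 − T) = 11337 + 30.9×4.19×(T − 0)
2560.09(66.7 − T) = 11337 + 129.471 T
170758 − 11337 = 2689.561 T
T = 159421 / 2689.561 = 59.27 °C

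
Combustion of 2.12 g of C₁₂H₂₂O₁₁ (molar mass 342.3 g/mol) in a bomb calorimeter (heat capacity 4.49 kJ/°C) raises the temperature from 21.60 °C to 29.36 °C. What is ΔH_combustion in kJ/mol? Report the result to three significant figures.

ΔT = 29.36 − 21.60 = 7.76 °C
q_cal = C_cal × ΔT = 4.49 × 7.76 = 34.8424 kJ
n = 2.12 / 342.3 = 0.006193 mol
q_rxn = −q_cal = -34.8424 kJ
ΔH = -34.8424 / 0.006193 = -5626 kJ/mol

ΔH = -5630 kJ/mol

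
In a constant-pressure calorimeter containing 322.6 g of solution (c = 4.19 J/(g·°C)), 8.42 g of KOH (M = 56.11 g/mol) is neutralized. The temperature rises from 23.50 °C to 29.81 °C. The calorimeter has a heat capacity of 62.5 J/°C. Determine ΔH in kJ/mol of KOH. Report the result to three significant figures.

ΔH = -59.5 kJ/mol

|ΔT| = |29.81 − 23.50| = 6.31 °C
|q_surr| = (322.6 × 4.19 + 62.5) × 6.31 = 1414.194 × 6.31 = 8924 J
n(KOH) = 8.42 / 56.11 = 0.1501 mol
Temperature rose, so q_rxn = −|q_surr| = -8.924 kJ
ΔH = q_rxn / n = -59.45 kJ/mol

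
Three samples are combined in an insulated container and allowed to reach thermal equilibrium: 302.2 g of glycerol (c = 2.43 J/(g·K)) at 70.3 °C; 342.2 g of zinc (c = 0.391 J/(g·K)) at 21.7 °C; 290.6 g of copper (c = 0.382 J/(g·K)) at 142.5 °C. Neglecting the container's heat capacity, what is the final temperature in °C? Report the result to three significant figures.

Σ mᵢcᵢ(T − Tᵢ) = 0  ⇒  T = Σ mᵢcᵢTᵢ / Σ mᵢcᵢ
Σ mᵢcᵢ = 302.2×2.43 + 342.2×0.391 + 290.6×0.382 = 979.1554
Σ mᵢcᵢTᵢ = 734.346×70.3 + 133.8002×21.7 + 111.0092×142.5 = 70347
T = 70347 / 979.1554 = 71.84 °C

T_f = 71.8 °C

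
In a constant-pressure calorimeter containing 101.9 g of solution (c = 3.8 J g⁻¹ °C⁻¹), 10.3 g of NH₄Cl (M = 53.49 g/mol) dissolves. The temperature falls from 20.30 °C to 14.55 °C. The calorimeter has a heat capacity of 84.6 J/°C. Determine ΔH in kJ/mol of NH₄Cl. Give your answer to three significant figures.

ΔH = 14.1 kJ/mol

|ΔT| = |14.55 − 20.30| = 5.75 °C
|q_surr| = (101.9 × 3.8 + 84.6) × 5.75 = 471.82 × 5.75 = 2713 J
n(NH₄Cl) = 10.3 / 53.49 = 0.1926 mol
Temperature fell, so q_rxn = +|q_surr| = 2.713 kJ
ΔH = q_rxn / n = 14.09 kJ/mol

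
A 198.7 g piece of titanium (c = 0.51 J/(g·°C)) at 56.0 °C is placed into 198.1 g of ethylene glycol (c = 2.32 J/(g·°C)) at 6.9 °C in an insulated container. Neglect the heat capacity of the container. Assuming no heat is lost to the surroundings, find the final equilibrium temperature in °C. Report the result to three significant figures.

T_f = 15.8 °C

Heat lost by titanium = heat gained by ethylene glycol.
(198.7)(0.51)(56.0 − T) = (198.1)(2.32)(T − 6.9)
101.337 (56.0 − T) = 459.592 (T − 6.9)
5674.9 − 101.337 T = 459.592 T − 3171.2
8846.1 = 560.929 T
T = 15.77 °C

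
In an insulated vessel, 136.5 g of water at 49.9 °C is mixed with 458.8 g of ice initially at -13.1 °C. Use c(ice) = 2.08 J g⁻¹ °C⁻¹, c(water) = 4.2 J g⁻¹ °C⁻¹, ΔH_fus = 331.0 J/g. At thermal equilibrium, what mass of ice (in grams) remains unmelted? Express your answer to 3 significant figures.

m_ice remaining = 410 g

Heat to warm all ice to 0 °C: 458.8×2.08×13.1 = 12501 J
Heat released by water cooling to 0 °C: 136.5×4.2×49.9 = 28608 J
28608 J < 12501 + 458.8×331.0 = 164363.8 J, so not all ice melts; final T = 0 °C.
Heat left for melting: 28608 − 12501 = 16107 J
Mass melted = 16107 / 331.0 = 48.66 g
Ice remaining = 458.8 − 48.66 = 410.14 g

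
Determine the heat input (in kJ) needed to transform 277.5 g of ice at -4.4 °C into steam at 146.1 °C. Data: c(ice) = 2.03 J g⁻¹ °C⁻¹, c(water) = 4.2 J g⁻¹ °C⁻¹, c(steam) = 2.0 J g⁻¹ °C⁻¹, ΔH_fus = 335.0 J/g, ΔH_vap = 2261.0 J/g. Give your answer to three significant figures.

q = 865 kJ

q1 (heat ice -4.4→0.0 °C): 277.5 × 2.03 × 4.4 = 2479 J
q2 (melt at 0 °C): 277.5 × 335.0 = 92963 J
q3 (heat water 0.0→100.0 °C): 277.5 × 4.2 × 100.0 = 116550 J
q4 (vaporize at 100 °C): 277.5 × 2261.0 = 627428 J
q5 (heat steam 100.0→146.1 °C): 277.5 × 2.0 × 46.1 = 25586 J
Total: 2479 + 92963 + 116550 + 627428 + 25586 = 865006 J = 865 kJ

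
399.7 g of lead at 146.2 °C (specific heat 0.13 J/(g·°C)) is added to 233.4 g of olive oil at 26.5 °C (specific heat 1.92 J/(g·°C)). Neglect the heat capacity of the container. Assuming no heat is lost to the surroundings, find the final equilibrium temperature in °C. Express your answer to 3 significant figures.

T_f = 38.9 °C

Heat lost by lead = heat gained by olive oil.
(399.7)(0.13)(146.2 − T) = (233.4)(1.92)(T − 26.5)
51.961 (146.2 − T) = 448.128 (T − 26.5)
7596.7 − 51.961 T = 448.128 T − 11875
19471.7 = 500.089 T
T = 38.94 °C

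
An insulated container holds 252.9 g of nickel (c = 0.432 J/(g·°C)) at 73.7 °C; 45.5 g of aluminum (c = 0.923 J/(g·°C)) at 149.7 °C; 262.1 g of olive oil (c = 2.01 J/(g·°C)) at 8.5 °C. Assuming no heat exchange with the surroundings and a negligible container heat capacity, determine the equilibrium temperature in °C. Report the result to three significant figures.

Σ mᵢcᵢ(T − Tᵢ) = 0  ⇒  T = Σ mᵢcᵢTᵢ / Σ mᵢcᵢ
Σ mᵢcᵢ = 252.9×0.432 + 45.5×0.923 + 262.1×2.01 = 678.0703
Σ mᵢcᵢTᵢ = 109.2528×73.7 + 41.9965×149.7 + 526.821×8.5 = 18817
T = 18817 / 678.0703 = 27.75 °C

T_f = 27.8 °C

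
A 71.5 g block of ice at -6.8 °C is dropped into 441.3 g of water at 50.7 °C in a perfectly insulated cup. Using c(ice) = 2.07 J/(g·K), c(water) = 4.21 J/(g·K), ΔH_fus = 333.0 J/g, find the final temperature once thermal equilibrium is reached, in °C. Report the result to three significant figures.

T_f = 32.1 °C

Heat to bring ice to 0 °C and melt it: q₁ = 71.5×2.07×6.8 + 71.5×333.0 = 24816 J
Heat the water can supply cooling to 0 °C: 441.3×4.21×50.7 = 94194.2 J > q₁, so all ice melts.
Energy balance: 441.3×4.21×(50.7 − T) = 24816 + 71.5×4.21×(T − 0)
1857.873(50.7 − T) = 24816 + 301.015 T
94194.2 − 24816 = 2158.888 T
T = 69378.2 / 2158.888 = 32.14 °C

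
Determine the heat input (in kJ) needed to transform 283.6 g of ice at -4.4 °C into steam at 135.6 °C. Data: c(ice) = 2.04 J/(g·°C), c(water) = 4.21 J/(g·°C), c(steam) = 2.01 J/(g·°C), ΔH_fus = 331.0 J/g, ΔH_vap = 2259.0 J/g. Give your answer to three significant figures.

q = 877 kJ

q1 (heat ice -4.4→0.0 °C): 283.6 × 2.04 × 4.4 = 2546 J
q2 (melt at 0 °C): 283.6 × 331.0 = 93872 J
q3 (heat water 0.0→100.0 °C): 283.6 × 4.21 × 100.0 = 119396 J
q4 (vaporize at 100 °C): 283.6 × 2259.0 = 640652 J
q5 (heat steam 100.0→135.6 °C): 283.6 × 2.01 × 35.6 = 20293 J
Total: 2546 + 93872 + 119396 + 640652 + 20293 = 876759 J = 877 kJ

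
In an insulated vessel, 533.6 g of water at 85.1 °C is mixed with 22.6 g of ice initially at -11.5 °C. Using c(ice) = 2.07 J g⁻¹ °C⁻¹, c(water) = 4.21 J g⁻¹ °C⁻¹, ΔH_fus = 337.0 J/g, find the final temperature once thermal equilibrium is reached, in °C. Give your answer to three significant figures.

Heat to bring ice to 0 °C and melt it: q₁ = 22.6×2.07×11.5 + 22.6×337.0 = 8154.2 J
Heat the water can supply cooling to 0 °C: 533.6×4.21×85.1 = 191173 J > q₁, so all ice melts.
Energy balance: 533.6×4.21×(85.1 − T) = 8154.2 + 22.6×4.21×(T − 0)
2246.456(85.1 − T) = 8154.2 + 95.146 T
191173 − 8154.2 = 2341.602 T
T = 183018.8 / 2341.602 = 78.16 °C

T_f = 78.2 °C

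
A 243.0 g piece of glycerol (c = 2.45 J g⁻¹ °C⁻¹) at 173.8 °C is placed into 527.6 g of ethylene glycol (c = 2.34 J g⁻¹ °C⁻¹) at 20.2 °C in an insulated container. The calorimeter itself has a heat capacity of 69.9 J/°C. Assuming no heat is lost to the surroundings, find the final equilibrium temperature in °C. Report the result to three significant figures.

T_f = 68.3 °C

Heat lost by glycerol = heat gained by ethylene glycol + calorimeter.
(243.0)(2.45)(173.8 − T) = [(527.6)(2.34) + 69.9](T − 20.2)
595.35 (173.8 − T) = 1304.484 (T − 20.2)
103470 − 595.35 T = 1304.484 T − 26351
129821 = 1899.834 T
T = 68.33 °C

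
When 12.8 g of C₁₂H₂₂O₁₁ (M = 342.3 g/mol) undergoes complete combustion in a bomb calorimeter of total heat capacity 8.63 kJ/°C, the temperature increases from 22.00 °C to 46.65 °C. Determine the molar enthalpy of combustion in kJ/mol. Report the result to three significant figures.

ΔT = 46.65 − 22.00 = 24.65 °C
q_cal = C_cal × ΔT = 8.63 × 24.65 = 212.7295 kJ
n = 12.8 / 342.3 = 0.03739 mol
q_rxn = −q_cal = -212.7295 kJ
ΔH = -212.7295 / 0.03739 = -5689 kJ/mol

ΔH = -5690 kJ/mol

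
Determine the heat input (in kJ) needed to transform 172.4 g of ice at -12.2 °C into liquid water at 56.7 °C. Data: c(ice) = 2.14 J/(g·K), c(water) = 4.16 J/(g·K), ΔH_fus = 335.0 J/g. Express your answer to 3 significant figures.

q = 103 kJ

q1 (heat ice -12.2→0.0 °C): 172.4 × 2.14 × 12.2 = 4501 J
q2 (melt at 0 °C): 172.4 × 335.0 = 57754 J
q3 (heat water 0.0→56.7 °C): 172.4 × 4.16 × 56.7 = 40664 J
Total: 4501 + 57754 + 40664 = 102919 J = 103 kJ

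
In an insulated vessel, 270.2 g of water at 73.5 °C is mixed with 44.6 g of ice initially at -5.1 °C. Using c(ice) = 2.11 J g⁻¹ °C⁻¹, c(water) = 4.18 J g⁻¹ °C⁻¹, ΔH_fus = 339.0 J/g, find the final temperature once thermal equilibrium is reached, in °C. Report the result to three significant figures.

T_f = 51.2 °C

Heat to bring ice to 0 °C and melt it: q₁ = 44.6×2.11×5.1 + 44.6×339.0 = 15599 J
Heat the water can supply cooling to 0 °C: 270.2×4.18×73.5 = 83013.5 J > q₁, so all ice melts.
Energy balance: 270.2×4.18×(73.5 − T) = 15599 + 44.6×4.18×(T − 0)
1129.436(73.5 − T) = 15599 + 186.428 T
83013.5 − 15599 = 1315.864 T
T = 67414.5 / 1315.864 = 51.23 °C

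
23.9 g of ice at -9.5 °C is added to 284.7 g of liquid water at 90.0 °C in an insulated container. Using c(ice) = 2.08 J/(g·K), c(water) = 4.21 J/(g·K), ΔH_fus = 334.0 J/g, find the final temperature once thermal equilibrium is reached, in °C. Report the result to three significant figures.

Heat to bring ice to 0 °C and melt it: q₁ = 23.9×2.08×9.5 + 23.9×334.0 = 8454.9 J
Heat the water can supply cooling to 0 °C: 284.7×4.21×90.0 = 107873 J > q₁, so all ice melts.
Energy balance: 284.7×4.21×(90.0 − T) = 8454.9 + 23.9×4.21×(T − 0)
1198.587(90.0 − T) = 8454.9 + 100.619 T
107873 − 8454.9 = 1299.206 T
T = 99418.1 / 1299.206 = 76.52 °C

T_f = 76.5 °C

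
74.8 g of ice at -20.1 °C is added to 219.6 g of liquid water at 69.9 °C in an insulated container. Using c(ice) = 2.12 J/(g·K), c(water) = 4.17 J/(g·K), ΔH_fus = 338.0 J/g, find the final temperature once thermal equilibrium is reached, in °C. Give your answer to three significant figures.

Heat to bring ice to 0 °C and melt it: q₁ = 74.8×2.12×20.1 + 74.8×338.0 = 28470 J
Heat the water can supply cooling to 0 °C: 219.6×4.17×69.9 = 64009.7 J > q₁, so all ice melts.
Energy balance: 219.6×4.17×(69.9 − T) = 28470 + 74.8×4.17×(T − 0)
915.732(69.9 − T) = 28470 + 311.916 T
64009.7 − 28470 = 1227.648 T
T = 35539.7 / 1227.648 = 28.949 °C

T_f = 28.9 °C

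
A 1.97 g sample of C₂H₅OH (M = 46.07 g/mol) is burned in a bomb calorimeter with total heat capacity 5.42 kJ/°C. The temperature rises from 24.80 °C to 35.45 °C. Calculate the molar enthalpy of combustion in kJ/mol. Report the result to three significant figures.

ΔH = -1350 kJ/mol

ΔT = 35.45 − 24.80 = 10.65 °C
q_cal = C_cal × ΔT = 5.42 × 10.65 = 57.723 kJ
n = 1.97 / 46.07 = 0.04276 mol
q_rxn = −q_cal = -57.723 kJ
ΔH = -57.723 / 0.04276 = -1350 kJ/mol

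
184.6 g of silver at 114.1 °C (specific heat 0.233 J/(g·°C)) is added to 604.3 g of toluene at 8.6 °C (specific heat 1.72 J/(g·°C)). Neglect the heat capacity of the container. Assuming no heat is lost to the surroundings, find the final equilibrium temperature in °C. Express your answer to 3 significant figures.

T_f = 12.8 °C

Heat lost by silver = heat gained by toluene.
(184.6)(0.233)(114.1 − T) = (604.3)(1.72)(T − 8.6)
43.0118 (114.1 − T) = 1039.396 (T − 8.6)
4907.6 − 43.0118 T = 1039.396 T − 8938.8
13846.4 = 1082.4078 T
T = 12.79 °C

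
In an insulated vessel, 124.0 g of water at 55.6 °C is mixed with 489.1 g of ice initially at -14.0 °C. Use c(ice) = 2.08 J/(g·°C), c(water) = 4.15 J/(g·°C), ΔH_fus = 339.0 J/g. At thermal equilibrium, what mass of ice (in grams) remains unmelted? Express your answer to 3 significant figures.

Heat to warm all ice to 0 °C: 489.1×2.08×14.0 = 14243 J
Heat released by water cooling to 0 °C: 124.0×4.15×55.6 = 28612 J
28612 J < 14243 + 489.1×339.0 = 180047.9 J, so not all ice melts; final T = 0 °C.
Heat left for melting: 28612 − 14243 = 14369 J
Mass melted = 14369 / 339.0 = 42.39 g
Ice remaining = 489.1 − 42.39 = 446.71 g

m_ice remaining = 447 g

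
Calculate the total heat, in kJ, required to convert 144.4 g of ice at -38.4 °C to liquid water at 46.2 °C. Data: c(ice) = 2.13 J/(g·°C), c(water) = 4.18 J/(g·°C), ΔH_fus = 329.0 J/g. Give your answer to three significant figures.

q1 (heat ice -38.4→0.0 °C): 144.4 × 2.13 × 38.4 = 11811 J
q2 (melt at 0 °C): 144.4 × 329.0 = 47508 J
q3 (heat water 0.0→46.2 °C): 144.4 × 4.18 × 46.2 = 27886 J
Total: 11811 + 47508 + 27886 = 87205 J = 87.2 kJ

q = 87.2 kJ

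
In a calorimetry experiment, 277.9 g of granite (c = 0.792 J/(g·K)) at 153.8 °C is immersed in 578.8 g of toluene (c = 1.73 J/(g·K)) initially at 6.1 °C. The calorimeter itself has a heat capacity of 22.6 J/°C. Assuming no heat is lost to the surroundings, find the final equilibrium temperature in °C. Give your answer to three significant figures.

T_f = 32.2 °C

Heat lost by granite = heat gained by toluene + calorimeter.
(277.9)(0.792)(153.8 − T) = [(578.8)(1.73) + 22.6](T − 6.1)
220.0968 (153.8 − T) = 1023.924 (T − 6.1)
33851 − 220.0968 T = 1023.924 T − 6245.9
40096.9 = 1244.0208 T
T = 32.23 °C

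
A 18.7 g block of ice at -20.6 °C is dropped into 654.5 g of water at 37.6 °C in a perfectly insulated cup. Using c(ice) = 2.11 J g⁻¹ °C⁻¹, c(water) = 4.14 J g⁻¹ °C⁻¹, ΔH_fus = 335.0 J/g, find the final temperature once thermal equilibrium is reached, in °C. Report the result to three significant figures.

T_f = 34.0 °C

Heat to bring ice to 0 °C and melt it: q₁ = 18.7×2.11×20.6 + 18.7×335.0 = 7077.3 J
Heat the water can supply cooling to 0 °C: 654.5×4.14×37.6 = 101882 J > q₁, so all ice melts.
Energy balance: 654.5×4.14×(37.6 − T) = 7077.3 + 18.7×4.14×(T − 0)
2709.63(37.6 − T) = 7077.3 + 77.418 T
101882 − 7077.3 = 2787.048 T
T = 94804.7 / 2787.048 = 34.02 °C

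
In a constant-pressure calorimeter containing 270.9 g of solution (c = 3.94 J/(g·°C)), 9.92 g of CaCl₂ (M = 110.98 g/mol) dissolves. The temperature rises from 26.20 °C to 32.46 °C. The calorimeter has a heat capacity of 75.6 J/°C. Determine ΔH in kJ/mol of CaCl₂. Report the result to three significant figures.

|ΔT| = |32.46 − 26.20| = 6.26 °C
|q_surr| = (270.9 × 3.94 + 75.6) × 6.26 = 1142.946 × 6.26 = 7155 J
n(CaCl₂) = 9.92 / 110.98 = 0.08939 mol
Temperature rose, so q_rxn = −|q_surr| = -7.155 kJ
ΔH = q_rxn / n = -80.04 kJ/mol

ΔH = -80.0 kJ/mol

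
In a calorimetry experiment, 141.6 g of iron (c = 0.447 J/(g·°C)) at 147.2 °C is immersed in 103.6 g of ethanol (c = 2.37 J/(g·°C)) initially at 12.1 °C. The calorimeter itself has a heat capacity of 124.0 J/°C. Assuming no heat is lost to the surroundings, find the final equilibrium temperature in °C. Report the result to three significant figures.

T_f = 31.9 °C

Heat lost by iron = heat gained by ethanol + calorimeter.
(141.6)(0.447)(147.2 − T) = [(103.6)(2.37) + 124.0](T − 12.1)
63.2952 (147.2 − T) = 369.532 (T − 12.1)
9317.1 − 63.2952 T = 369.532 T − 4471.3
13788.4 = 432.8272 T
T = 31.86 °C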